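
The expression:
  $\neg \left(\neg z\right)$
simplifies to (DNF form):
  $z$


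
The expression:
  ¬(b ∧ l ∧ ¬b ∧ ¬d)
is always true.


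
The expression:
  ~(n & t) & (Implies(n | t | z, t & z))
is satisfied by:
  {n: False, z: False, t: False}
  {t: True, z: True, n: False}


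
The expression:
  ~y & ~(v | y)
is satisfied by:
  {v: False, y: False}


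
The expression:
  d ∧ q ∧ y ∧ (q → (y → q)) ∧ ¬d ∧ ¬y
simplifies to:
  False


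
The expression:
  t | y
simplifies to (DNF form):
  t | y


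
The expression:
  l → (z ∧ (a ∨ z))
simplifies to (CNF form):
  z ∨ ¬l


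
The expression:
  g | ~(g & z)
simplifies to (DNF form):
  True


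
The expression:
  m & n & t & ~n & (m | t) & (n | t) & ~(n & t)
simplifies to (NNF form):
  False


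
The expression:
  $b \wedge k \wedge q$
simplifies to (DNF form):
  $b \wedge k \wedge q$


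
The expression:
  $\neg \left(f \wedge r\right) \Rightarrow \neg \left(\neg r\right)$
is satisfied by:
  {r: True}


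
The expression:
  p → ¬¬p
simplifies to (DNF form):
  True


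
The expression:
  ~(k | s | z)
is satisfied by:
  {z: False, k: False, s: False}


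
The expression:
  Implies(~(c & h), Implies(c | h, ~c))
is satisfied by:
  {h: True, c: False}
  {c: False, h: False}
  {c: True, h: True}


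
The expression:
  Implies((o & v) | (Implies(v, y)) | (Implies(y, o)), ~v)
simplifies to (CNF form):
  ~v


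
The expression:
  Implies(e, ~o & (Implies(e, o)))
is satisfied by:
  {e: False}


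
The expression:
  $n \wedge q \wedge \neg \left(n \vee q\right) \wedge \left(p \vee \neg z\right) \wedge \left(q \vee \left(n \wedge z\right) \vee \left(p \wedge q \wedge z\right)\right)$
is never true.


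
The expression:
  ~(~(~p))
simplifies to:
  ~p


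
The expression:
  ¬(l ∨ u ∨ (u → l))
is never true.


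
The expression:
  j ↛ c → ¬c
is always true.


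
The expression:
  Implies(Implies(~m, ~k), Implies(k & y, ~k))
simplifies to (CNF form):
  ~k | ~m | ~y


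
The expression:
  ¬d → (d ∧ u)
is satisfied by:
  {d: True}


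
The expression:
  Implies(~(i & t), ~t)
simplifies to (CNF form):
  i | ~t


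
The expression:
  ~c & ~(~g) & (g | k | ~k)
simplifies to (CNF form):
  g & ~c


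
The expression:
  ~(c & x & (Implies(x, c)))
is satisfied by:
  {c: False, x: False}
  {x: True, c: False}
  {c: True, x: False}


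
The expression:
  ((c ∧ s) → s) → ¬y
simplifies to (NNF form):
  ¬y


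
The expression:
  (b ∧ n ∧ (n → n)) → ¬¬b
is always true.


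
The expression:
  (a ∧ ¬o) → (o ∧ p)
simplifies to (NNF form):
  o ∨ ¬a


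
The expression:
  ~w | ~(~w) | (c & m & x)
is always true.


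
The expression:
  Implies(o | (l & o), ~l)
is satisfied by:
  {l: False, o: False}
  {o: True, l: False}
  {l: True, o: False}


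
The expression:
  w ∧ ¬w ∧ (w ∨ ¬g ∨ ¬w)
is never true.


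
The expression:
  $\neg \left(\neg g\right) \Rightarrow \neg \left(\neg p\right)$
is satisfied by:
  {p: True, g: False}
  {g: False, p: False}
  {g: True, p: True}


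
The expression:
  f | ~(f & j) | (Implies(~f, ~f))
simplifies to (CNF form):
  True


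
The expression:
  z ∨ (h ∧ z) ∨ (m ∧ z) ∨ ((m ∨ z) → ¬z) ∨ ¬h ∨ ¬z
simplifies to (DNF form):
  True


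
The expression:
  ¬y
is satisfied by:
  {y: False}


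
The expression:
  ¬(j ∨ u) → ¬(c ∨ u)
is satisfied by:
  {u: True, j: True, c: False}
  {u: True, j: False, c: False}
  {j: True, u: False, c: False}
  {u: False, j: False, c: False}
  {u: True, c: True, j: True}
  {u: True, c: True, j: False}
  {c: True, j: True, u: False}


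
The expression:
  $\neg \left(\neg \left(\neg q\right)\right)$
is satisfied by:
  {q: False}


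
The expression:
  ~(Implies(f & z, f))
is never true.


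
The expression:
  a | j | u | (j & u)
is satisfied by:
  {a: True, u: True, j: True}
  {a: True, u: True, j: False}
  {a: True, j: True, u: False}
  {a: True, j: False, u: False}
  {u: True, j: True, a: False}
  {u: True, j: False, a: False}
  {j: True, u: False, a: False}


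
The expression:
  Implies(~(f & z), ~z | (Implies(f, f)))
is always true.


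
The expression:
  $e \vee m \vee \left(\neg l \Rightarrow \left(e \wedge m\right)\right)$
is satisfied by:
  {m: True, l: True, e: True}
  {m: True, l: True, e: False}
  {m: True, e: True, l: False}
  {m: True, e: False, l: False}
  {l: True, e: True, m: False}
  {l: True, e: False, m: False}
  {e: True, l: False, m: False}


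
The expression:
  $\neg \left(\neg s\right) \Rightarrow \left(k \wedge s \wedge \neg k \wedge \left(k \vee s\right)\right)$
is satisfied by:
  {s: False}


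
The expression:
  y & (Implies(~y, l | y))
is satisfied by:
  {y: True}


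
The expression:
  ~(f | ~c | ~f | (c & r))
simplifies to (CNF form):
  False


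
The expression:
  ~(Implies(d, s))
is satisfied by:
  {d: True, s: False}


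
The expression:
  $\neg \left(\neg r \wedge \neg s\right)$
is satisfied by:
  {r: True, s: True}
  {r: True, s: False}
  {s: True, r: False}


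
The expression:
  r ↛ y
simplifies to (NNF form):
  r ∧ ¬y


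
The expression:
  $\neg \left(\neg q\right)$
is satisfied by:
  {q: True}


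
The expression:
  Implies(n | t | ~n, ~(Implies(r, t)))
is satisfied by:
  {r: True, t: False}


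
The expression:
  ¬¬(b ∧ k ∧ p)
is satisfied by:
  {p: True, b: True, k: True}


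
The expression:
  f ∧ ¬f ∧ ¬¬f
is never true.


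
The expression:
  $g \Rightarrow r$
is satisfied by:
  {r: True, g: False}
  {g: False, r: False}
  {g: True, r: True}


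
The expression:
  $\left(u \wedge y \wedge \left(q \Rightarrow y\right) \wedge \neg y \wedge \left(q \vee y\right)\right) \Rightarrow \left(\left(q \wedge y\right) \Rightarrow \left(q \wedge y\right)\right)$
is always true.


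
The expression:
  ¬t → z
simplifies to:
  t ∨ z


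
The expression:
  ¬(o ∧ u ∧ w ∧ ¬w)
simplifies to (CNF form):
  True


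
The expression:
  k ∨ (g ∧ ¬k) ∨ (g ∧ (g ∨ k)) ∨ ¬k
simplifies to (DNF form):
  True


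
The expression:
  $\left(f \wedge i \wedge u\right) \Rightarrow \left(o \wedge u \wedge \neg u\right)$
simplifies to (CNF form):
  $\neg f \vee \neg i \vee \neg u$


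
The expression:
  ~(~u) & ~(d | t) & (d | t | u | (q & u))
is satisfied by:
  {u: True, d: False, t: False}


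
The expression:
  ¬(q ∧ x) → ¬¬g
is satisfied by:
  {q: True, g: True, x: True}
  {q: True, g: True, x: False}
  {g: True, x: True, q: False}
  {g: True, x: False, q: False}
  {q: True, x: True, g: False}


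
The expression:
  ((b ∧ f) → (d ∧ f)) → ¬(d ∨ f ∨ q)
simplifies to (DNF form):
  (b ∧ f ∧ ¬d) ∨ (b ∧ ¬d ∧ ¬q) ∨ (f ∧ ¬d ∧ ¬f) ∨ (¬d ∧ ¬f ∧ ¬q)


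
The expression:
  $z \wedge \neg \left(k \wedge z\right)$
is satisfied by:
  {z: True, k: False}


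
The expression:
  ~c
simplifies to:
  ~c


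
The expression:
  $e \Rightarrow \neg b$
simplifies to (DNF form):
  $\neg b \vee \neg e$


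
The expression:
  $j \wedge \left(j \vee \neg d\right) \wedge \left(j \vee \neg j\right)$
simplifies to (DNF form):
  $j$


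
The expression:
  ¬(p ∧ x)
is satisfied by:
  {p: False, x: False}
  {x: True, p: False}
  {p: True, x: False}


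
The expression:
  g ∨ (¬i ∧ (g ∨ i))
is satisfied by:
  {g: True}


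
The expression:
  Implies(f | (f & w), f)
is always true.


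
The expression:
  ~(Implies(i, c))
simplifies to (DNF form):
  i & ~c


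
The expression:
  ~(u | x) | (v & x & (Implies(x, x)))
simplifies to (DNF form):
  (v & x) | (~u & ~x)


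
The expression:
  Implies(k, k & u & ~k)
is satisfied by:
  {k: False}


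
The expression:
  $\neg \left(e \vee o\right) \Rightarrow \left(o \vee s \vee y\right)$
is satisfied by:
  {y: True, o: True, e: True, s: True}
  {y: True, o: True, e: True, s: False}
  {y: True, o: True, s: True, e: False}
  {y: True, o: True, s: False, e: False}
  {y: True, e: True, s: True, o: False}
  {y: True, e: True, s: False, o: False}
  {y: True, e: False, s: True, o: False}
  {y: True, e: False, s: False, o: False}
  {o: True, e: True, s: True, y: False}
  {o: True, e: True, s: False, y: False}
  {o: True, s: True, e: False, y: False}
  {o: True, s: False, e: False, y: False}
  {e: True, s: True, o: False, y: False}
  {e: True, o: False, s: False, y: False}
  {s: True, o: False, e: False, y: False}


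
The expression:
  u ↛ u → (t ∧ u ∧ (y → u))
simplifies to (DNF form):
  True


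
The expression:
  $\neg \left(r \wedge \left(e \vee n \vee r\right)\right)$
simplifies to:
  $\neg r$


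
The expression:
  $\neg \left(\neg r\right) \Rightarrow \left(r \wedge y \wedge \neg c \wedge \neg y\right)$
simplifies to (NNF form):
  $\neg r$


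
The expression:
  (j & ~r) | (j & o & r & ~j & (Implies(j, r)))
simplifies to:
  j & ~r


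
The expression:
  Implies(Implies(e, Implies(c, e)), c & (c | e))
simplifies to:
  c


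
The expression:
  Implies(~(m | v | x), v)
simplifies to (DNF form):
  m | v | x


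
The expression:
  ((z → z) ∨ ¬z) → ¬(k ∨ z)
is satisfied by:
  {z: False, k: False}


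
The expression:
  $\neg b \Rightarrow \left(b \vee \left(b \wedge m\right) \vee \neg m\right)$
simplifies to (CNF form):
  $b \vee \neg m$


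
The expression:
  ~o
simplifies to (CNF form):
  ~o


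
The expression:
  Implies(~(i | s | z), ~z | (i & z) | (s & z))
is always true.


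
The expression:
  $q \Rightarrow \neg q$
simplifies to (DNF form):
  $\neg q$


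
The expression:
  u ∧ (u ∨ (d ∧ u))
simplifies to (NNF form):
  u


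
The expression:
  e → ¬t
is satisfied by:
  {e: False, t: False}
  {t: True, e: False}
  {e: True, t: False}


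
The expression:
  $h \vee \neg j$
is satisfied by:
  {h: True, j: False}
  {j: False, h: False}
  {j: True, h: True}


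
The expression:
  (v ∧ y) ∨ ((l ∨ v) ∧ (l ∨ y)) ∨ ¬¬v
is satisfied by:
  {v: True, l: True}
  {v: True, l: False}
  {l: True, v: False}


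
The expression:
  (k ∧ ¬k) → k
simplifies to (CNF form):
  True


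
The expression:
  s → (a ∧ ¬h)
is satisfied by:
  {a: True, s: False, h: False}
  {a: False, s: False, h: False}
  {h: True, a: True, s: False}
  {h: True, a: False, s: False}
  {s: True, a: True, h: False}


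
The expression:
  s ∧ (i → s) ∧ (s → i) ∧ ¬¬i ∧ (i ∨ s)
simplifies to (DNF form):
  i ∧ s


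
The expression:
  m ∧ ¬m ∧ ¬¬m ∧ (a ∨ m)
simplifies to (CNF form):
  False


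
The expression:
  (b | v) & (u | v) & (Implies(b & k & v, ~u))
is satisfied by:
  {v: True, b: False, k: False, u: False}
  {v: True, u: True, b: False, k: False}
  {v: True, k: True, b: False, u: False}
  {v: True, u: True, k: True, b: False}
  {v: True, b: True, k: False, u: False}
  {v: True, u: True, b: True, k: False}
  {v: True, k: True, b: True, u: False}
  {u: True, b: True, k: False, v: False}
  {u: True, b: True, k: True, v: False}


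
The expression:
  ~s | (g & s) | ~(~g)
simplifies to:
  g | ~s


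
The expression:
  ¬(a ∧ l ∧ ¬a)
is always true.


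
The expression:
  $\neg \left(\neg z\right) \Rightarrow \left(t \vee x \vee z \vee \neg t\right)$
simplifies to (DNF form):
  $\text{True}$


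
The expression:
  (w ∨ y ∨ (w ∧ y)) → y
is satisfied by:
  {y: True, w: False}
  {w: False, y: False}
  {w: True, y: True}


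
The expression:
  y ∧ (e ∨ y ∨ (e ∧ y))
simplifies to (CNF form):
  y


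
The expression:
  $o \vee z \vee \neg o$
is always true.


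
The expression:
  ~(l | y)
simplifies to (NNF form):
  ~l & ~y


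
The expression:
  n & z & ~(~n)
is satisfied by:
  {z: True, n: True}


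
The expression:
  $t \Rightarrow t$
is always true.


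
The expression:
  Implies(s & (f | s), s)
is always true.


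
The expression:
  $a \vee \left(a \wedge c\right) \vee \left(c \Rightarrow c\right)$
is always true.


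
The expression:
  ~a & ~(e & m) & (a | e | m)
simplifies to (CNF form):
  ~a & (e | m) & (~e | ~m)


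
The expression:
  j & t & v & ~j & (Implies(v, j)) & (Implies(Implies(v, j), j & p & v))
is never true.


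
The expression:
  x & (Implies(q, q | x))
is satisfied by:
  {x: True}


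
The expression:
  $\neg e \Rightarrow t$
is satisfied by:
  {t: True, e: True}
  {t: True, e: False}
  {e: True, t: False}


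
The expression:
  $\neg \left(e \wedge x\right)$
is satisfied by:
  {e: False, x: False}
  {x: True, e: False}
  {e: True, x: False}


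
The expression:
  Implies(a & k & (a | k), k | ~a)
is always true.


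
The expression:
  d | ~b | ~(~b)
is always true.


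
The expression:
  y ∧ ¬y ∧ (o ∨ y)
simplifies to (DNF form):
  False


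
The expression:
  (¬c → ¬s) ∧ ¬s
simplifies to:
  ¬s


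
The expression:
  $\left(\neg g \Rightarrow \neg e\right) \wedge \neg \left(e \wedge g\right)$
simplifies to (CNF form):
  $\neg e$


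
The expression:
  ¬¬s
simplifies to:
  s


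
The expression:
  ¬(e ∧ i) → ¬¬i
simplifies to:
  i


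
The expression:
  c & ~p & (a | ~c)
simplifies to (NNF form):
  a & c & ~p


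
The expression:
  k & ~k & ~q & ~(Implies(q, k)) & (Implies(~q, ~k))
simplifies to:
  False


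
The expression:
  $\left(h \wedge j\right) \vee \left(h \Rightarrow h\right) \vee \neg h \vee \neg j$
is always true.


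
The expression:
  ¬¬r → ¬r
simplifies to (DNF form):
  ¬r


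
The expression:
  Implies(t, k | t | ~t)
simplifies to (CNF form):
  True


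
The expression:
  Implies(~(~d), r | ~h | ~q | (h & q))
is always true.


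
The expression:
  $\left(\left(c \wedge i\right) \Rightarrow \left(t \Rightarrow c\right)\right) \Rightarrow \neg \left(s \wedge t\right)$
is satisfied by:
  {s: False, t: False}
  {t: True, s: False}
  {s: True, t: False}


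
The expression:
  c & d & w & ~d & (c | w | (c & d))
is never true.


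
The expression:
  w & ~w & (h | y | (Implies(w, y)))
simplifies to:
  False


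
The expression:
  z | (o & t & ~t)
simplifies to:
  z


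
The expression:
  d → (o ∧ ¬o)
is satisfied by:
  {d: False}


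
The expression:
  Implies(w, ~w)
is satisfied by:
  {w: False}


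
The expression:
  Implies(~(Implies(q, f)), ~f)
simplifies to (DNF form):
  True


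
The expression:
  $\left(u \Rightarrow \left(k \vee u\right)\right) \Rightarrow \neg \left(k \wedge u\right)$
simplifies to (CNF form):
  $\neg k \vee \neg u$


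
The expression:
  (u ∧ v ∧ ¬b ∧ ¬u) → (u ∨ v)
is always true.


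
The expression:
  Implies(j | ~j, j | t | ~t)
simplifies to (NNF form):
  True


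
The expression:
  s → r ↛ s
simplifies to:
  ¬s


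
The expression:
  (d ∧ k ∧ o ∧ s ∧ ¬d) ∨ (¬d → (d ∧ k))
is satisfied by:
  {d: True}


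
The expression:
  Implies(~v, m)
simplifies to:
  m | v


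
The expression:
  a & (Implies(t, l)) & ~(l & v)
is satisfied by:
  {a: True, v: False, t: False, l: False}
  {a: True, l: True, v: False, t: False}
  {a: True, l: True, t: True, v: False}
  {a: True, v: True, t: False, l: False}


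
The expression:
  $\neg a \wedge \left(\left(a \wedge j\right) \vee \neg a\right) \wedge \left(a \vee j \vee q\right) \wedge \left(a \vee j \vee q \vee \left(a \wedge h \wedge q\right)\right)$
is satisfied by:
  {q: True, j: True, a: False}
  {q: True, j: False, a: False}
  {j: True, q: False, a: False}


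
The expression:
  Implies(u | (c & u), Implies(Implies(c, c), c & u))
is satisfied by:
  {c: True, u: False}
  {u: False, c: False}
  {u: True, c: True}


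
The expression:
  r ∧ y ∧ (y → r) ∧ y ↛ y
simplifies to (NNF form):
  False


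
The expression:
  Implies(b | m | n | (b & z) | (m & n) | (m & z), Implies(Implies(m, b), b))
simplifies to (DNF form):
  b | m | ~n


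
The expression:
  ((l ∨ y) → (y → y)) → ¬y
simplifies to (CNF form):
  ¬y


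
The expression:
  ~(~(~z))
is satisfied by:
  {z: False}


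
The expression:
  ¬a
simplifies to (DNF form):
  ¬a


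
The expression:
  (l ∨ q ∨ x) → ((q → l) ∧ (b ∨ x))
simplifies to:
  (b ∧ l) ∨ (l ∧ x) ∨ (¬l ∧ ¬q)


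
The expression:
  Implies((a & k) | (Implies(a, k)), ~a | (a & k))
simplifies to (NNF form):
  True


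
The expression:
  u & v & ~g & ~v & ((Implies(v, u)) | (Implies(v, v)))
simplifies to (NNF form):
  False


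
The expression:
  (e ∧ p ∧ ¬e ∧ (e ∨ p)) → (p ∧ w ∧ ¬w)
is always true.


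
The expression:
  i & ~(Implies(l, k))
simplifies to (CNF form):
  i & l & ~k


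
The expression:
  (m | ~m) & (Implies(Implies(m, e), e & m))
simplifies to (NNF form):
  m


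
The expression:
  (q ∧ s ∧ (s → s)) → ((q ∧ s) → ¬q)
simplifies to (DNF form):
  ¬q ∨ ¬s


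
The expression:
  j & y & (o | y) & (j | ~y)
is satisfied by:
  {j: True, y: True}


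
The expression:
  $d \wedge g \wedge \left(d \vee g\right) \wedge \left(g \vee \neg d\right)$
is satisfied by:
  {d: True, g: True}


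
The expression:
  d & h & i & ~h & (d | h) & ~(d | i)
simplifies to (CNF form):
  False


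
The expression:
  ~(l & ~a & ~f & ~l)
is always true.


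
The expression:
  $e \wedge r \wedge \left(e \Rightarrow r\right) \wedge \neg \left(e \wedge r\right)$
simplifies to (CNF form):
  $\text{False}$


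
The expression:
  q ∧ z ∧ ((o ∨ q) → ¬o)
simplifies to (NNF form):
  q ∧ z ∧ ¬o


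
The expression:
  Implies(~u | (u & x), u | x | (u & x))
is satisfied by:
  {x: True, u: True}
  {x: True, u: False}
  {u: True, x: False}


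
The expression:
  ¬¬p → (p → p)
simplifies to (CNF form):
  True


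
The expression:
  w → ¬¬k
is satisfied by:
  {k: True, w: False}
  {w: False, k: False}
  {w: True, k: True}


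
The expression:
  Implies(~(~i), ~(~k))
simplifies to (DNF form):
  k | ~i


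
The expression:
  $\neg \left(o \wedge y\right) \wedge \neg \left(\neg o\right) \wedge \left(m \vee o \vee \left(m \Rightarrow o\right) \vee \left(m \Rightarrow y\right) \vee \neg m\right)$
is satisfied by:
  {o: True, y: False}


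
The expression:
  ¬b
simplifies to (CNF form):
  ¬b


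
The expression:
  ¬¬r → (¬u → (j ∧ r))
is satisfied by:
  {u: True, j: True, r: False}
  {u: True, j: False, r: False}
  {j: True, u: False, r: False}
  {u: False, j: False, r: False}
  {r: True, u: True, j: True}
  {r: True, u: True, j: False}
  {r: True, j: True, u: False}


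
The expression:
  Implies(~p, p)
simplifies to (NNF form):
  p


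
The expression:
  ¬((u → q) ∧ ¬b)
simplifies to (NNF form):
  b ∨ (u ∧ ¬q)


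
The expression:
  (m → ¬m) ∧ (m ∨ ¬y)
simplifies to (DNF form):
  ¬m ∧ ¬y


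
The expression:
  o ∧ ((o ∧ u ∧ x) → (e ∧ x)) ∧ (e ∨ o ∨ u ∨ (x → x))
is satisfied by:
  {e: True, o: True, u: False, x: False}
  {o: True, e: False, u: False, x: False}
  {x: True, e: True, o: True, u: False}
  {x: True, o: True, e: False, u: False}
  {e: True, u: True, o: True, x: False}
  {u: True, o: True, x: False, e: False}
  {x: True, u: True, o: True, e: True}


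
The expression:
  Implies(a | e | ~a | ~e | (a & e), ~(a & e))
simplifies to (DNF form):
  ~a | ~e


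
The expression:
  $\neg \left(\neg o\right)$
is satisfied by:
  {o: True}


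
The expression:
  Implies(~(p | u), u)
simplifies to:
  p | u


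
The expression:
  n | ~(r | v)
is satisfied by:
  {n: True, v: False, r: False}
  {r: True, n: True, v: False}
  {n: True, v: True, r: False}
  {r: True, n: True, v: True}
  {r: False, v: False, n: False}


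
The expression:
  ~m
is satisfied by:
  {m: False}


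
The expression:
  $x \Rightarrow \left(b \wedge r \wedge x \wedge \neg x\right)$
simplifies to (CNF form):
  $\neg x$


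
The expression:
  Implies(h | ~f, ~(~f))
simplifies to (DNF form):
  f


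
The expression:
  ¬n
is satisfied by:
  {n: False}


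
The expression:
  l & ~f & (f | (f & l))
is never true.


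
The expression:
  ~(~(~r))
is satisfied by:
  {r: False}


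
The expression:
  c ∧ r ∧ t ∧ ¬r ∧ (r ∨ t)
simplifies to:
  False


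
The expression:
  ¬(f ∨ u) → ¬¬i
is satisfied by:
  {i: True, u: True, f: True}
  {i: True, u: True, f: False}
  {i: True, f: True, u: False}
  {i: True, f: False, u: False}
  {u: True, f: True, i: False}
  {u: True, f: False, i: False}
  {f: True, u: False, i: False}


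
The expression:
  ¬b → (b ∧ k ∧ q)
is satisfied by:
  {b: True}


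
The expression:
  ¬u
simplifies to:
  ¬u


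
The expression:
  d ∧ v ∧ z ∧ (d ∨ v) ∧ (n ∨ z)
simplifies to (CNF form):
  d ∧ v ∧ z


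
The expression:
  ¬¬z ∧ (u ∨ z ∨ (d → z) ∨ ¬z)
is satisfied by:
  {z: True}


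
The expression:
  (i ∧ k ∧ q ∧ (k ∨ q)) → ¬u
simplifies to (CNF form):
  ¬i ∨ ¬k ∨ ¬q ∨ ¬u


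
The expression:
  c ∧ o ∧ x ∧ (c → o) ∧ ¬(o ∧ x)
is never true.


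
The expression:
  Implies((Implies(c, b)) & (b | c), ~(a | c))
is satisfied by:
  {c: False, b: False, a: False}
  {a: True, c: False, b: False}
  {c: True, a: False, b: False}
  {a: True, c: True, b: False}
  {b: True, a: False, c: False}


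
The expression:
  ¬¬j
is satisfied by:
  {j: True}


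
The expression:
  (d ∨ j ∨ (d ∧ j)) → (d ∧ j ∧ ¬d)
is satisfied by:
  {d: False, j: False}


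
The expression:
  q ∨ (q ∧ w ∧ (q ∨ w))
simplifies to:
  q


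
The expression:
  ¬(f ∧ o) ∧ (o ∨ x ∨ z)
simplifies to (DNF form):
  (o ∧ ¬f) ∨ (x ∧ ¬o) ∨ (z ∧ ¬o)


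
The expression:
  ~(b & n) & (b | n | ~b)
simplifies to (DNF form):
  ~b | ~n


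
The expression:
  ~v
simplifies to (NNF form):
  ~v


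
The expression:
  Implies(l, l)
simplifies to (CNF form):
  True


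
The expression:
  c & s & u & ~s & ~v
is never true.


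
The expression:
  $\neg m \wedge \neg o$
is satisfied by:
  {o: False, m: False}


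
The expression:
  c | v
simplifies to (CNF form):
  c | v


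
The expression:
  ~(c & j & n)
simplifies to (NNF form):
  ~c | ~j | ~n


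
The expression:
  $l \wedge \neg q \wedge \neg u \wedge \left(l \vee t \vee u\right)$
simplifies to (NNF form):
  $l \wedge \neg q \wedge \neg u$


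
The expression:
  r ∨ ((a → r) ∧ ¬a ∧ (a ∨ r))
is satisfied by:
  {r: True}


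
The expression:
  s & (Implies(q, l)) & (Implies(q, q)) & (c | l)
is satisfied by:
  {s: True, l: True, c: True, q: False}
  {s: True, l: True, c: False, q: False}
  {s: True, q: True, l: True, c: True}
  {s: True, q: True, l: True, c: False}
  {s: True, c: True, l: False, q: False}


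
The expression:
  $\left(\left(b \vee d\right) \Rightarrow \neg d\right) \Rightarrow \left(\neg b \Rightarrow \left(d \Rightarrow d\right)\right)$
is always true.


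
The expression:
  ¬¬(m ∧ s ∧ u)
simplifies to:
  m ∧ s ∧ u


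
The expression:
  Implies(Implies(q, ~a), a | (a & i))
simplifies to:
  a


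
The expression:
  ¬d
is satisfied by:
  {d: False}


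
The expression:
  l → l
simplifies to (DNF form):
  True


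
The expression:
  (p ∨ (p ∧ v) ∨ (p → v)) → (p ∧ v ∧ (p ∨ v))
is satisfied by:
  {p: True, v: True}


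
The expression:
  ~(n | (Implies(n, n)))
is never true.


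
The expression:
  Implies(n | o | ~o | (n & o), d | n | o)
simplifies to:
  d | n | o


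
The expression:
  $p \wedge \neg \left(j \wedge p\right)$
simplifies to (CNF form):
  $p \wedge \neg j$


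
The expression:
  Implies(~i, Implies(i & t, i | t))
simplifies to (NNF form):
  True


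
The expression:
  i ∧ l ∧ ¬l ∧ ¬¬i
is never true.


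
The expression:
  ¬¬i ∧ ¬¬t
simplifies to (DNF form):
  i ∧ t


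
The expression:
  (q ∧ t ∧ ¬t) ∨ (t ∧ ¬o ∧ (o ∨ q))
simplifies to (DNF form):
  q ∧ t ∧ ¬o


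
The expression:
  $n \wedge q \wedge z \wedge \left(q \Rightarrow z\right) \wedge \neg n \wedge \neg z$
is never true.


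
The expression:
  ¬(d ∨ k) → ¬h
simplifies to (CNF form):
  d ∨ k ∨ ¬h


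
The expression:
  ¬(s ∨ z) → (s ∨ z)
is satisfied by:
  {z: True, s: True}
  {z: True, s: False}
  {s: True, z: False}


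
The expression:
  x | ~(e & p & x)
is always true.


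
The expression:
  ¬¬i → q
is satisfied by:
  {q: True, i: False}
  {i: False, q: False}
  {i: True, q: True}


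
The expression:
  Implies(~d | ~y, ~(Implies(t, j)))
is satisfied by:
  {d: True, t: True, y: True, j: False}
  {d: True, t: True, y: False, j: False}
  {d: True, y: True, j: False, t: False}
  {t: True, y: True, j: False, d: False}
  {t: True, y: False, j: False, d: False}
  {d: True, j: True, y: True, t: True}
  {d: True, j: True, y: True, t: False}


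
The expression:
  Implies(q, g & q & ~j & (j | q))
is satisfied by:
  {g: True, j: False, q: False}
  {j: False, q: False, g: False}
  {g: True, j: True, q: False}
  {j: True, g: False, q: False}
  {q: True, g: True, j: False}


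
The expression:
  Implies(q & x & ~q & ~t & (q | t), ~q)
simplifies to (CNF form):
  True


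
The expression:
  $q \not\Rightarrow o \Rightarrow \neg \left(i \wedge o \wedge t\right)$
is always true.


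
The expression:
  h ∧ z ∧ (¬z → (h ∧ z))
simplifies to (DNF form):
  h ∧ z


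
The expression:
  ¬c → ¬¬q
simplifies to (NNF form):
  c ∨ q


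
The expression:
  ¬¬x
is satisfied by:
  {x: True}


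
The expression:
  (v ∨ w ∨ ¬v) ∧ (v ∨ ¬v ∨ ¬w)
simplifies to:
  True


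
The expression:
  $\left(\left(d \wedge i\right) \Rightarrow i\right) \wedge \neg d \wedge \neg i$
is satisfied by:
  {d: False, i: False}


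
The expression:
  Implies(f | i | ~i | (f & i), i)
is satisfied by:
  {i: True}


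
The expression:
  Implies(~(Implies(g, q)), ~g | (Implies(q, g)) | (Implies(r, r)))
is always true.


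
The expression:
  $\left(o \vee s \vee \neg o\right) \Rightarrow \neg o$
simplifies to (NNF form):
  $\neg o$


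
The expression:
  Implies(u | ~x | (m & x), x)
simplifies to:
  x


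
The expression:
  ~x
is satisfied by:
  {x: False}


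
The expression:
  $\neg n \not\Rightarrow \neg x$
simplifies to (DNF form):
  $x \wedge \neg n$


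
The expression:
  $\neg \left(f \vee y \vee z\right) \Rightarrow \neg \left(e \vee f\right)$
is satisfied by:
  {y: True, z: True, f: True, e: False}
  {y: True, z: True, f: False, e: False}
  {y: True, f: True, e: False, z: False}
  {y: True, f: False, e: False, z: False}
  {z: True, f: True, e: False, y: False}
  {z: True, f: False, e: False, y: False}
  {f: True, z: False, e: False, y: False}
  {f: False, z: False, e: False, y: False}
  {y: True, z: True, e: True, f: True}
  {y: True, z: True, e: True, f: False}
  {y: True, e: True, f: True, z: False}
  {y: True, e: True, f: False, z: False}
  {e: True, z: True, f: True, y: False}
  {e: True, z: True, f: False, y: False}
  {e: True, f: True, z: False, y: False}


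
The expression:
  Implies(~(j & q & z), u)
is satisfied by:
  {u: True, j: True, q: True, z: True}
  {u: True, j: True, q: True, z: False}
  {u: True, j: True, z: True, q: False}
  {u: True, j: True, z: False, q: False}
  {u: True, q: True, z: True, j: False}
  {u: True, q: True, z: False, j: False}
  {u: True, q: False, z: True, j: False}
  {u: True, q: False, z: False, j: False}
  {j: True, q: True, z: True, u: False}


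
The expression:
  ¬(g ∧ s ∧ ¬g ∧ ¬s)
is always true.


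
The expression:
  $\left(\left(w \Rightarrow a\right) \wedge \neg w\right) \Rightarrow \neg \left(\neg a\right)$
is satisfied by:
  {a: True, w: True}
  {a: True, w: False}
  {w: True, a: False}


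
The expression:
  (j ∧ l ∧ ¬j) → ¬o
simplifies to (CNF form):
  True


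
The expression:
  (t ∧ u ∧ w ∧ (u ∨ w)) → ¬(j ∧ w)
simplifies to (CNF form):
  ¬j ∨ ¬t ∨ ¬u ∨ ¬w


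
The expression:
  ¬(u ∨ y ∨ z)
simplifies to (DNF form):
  ¬u ∧ ¬y ∧ ¬z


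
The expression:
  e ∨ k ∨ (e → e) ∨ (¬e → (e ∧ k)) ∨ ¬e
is always true.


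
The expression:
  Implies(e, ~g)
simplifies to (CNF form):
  ~e | ~g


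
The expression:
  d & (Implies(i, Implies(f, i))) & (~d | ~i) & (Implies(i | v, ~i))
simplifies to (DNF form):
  d & ~i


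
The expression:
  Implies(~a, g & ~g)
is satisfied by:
  {a: True}


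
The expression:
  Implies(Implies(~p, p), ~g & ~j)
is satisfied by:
  {g: False, p: False, j: False}
  {j: True, g: False, p: False}
  {g: True, j: False, p: False}
  {j: True, g: True, p: False}
  {p: True, j: False, g: False}


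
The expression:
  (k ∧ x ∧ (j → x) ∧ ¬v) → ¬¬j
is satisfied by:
  {v: True, j: True, k: False, x: False}
  {v: True, j: False, k: False, x: False}
  {j: True, v: False, k: False, x: False}
  {v: False, j: False, k: False, x: False}
  {x: True, v: True, j: True, k: False}
  {x: True, v: True, j: False, k: False}
  {x: True, j: True, v: False, k: False}
  {x: True, j: False, v: False, k: False}
  {v: True, k: True, j: True, x: False}
  {v: True, k: True, j: False, x: False}
  {k: True, j: True, v: False, x: False}
  {k: True, v: False, j: False, x: False}
  {x: True, k: True, v: True, j: True}
  {x: True, k: True, v: True, j: False}
  {x: True, k: True, j: True, v: False}


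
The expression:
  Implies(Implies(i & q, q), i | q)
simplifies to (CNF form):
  i | q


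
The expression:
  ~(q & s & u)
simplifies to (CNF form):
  ~q | ~s | ~u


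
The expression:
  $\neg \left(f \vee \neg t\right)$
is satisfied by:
  {t: True, f: False}


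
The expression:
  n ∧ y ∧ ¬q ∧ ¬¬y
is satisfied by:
  {n: True, y: True, q: False}


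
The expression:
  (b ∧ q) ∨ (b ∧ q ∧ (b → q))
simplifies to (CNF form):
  b ∧ q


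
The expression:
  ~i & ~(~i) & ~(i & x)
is never true.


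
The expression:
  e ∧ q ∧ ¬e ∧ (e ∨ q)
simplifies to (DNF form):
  False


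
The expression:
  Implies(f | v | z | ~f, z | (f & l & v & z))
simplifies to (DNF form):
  z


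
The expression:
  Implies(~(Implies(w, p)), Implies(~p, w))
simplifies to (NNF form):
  True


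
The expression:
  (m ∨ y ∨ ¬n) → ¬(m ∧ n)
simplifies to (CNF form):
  ¬m ∨ ¬n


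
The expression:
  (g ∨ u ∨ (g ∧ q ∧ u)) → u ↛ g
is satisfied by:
  {g: False}


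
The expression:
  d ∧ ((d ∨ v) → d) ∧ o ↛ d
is never true.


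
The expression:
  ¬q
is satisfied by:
  {q: False}


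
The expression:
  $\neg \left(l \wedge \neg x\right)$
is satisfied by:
  {x: True, l: False}
  {l: False, x: False}
  {l: True, x: True}


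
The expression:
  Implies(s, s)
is always true.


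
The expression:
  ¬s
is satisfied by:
  {s: False}


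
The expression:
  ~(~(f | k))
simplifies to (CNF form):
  f | k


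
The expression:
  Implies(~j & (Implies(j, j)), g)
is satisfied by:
  {g: True, j: True}
  {g: True, j: False}
  {j: True, g: False}


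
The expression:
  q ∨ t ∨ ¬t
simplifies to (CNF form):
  True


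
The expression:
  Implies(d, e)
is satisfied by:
  {e: True, d: False}
  {d: False, e: False}
  {d: True, e: True}


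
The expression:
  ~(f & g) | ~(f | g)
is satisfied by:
  {g: False, f: False}
  {f: True, g: False}
  {g: True, f: False}


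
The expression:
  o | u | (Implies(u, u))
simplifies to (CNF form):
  True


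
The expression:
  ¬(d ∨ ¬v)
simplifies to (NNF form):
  v ∧ ¬d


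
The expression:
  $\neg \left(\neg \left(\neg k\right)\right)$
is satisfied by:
  {k: False}


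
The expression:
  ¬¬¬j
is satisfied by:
  {j: False}


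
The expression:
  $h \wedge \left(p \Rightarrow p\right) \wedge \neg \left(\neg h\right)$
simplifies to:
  $h$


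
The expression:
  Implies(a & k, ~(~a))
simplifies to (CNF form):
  True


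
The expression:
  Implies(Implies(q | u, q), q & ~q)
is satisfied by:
  {u: True, q: False}


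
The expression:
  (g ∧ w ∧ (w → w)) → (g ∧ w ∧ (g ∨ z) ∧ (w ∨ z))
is always true.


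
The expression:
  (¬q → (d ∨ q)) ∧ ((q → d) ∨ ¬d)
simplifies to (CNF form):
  d ∨ q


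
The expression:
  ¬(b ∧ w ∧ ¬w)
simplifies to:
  True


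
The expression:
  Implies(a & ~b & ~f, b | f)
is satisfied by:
  {b: True, f: True, a: False}
  {b: True, f: False, a: False}
  {f: True, b: False, a: False}
  {b: False, f: False, a: False}
  {b: True, a: True, f: True}
  {b: True, a: True, f: False}
  {a: True, f: True, b: False}


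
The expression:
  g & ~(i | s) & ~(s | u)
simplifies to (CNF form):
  g & ~i & ~s & ~u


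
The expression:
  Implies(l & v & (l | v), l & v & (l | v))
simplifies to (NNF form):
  True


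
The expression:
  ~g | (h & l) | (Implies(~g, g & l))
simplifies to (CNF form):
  True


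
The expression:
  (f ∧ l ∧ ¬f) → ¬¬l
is always true.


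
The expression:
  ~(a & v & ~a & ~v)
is always true.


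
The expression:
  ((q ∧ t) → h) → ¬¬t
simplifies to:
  t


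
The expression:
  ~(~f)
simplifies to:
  f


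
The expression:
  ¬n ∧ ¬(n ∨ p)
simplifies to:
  ¬n ∧ ¬p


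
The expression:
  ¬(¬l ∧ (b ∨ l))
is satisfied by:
  {l: True, b: False}
  {b: False, l: False}
  {b: True, l: True}


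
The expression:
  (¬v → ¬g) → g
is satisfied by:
  {g: True}


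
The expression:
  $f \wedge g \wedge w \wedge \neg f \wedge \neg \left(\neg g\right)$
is never true.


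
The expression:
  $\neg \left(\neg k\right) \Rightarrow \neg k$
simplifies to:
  $\neg k$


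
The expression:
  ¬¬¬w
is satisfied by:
  {w: False}


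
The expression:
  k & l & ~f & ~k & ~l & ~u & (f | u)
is never true.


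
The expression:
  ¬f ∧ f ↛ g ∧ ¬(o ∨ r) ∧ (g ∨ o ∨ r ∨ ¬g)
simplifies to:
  False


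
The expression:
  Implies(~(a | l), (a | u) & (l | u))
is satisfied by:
  {a: True, l: True, u: True}
  {a: True, l: True, u: False}
  {a: True, u: True, l: False}
  {a: True, u: False, l: False}
  {l: True, u: True, a: False}
  {l: True, u: False, a: False}
  {u: True, l: False, a: False}


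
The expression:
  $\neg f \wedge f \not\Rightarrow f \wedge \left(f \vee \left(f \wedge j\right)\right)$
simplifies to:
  $\text{False}$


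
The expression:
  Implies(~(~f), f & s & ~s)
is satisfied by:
  {f: False}


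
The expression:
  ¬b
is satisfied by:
  {b: False}


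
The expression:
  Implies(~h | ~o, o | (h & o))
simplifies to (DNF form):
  o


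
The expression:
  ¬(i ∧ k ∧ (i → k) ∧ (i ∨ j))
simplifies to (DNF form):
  ¬i ∨ ¬k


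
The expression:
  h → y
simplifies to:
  y ∨ ¬h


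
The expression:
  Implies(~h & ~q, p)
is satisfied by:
  {p: True, q: True, h: True}
  {p: True, q: True, h: False}
  {p: True, h: True, q: False}
  {p: True, h: False, q: False}
  {q: True, h: True, p: False}
  {q: True, h: False, p: False}
  {h: True, q: False, p: False}


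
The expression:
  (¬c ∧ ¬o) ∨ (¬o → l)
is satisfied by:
  {o: True, l: True, c: False}
  {o: True, c: False, l: False}
  {l: True, c: False, o: False}
  {l: False, c: False, o: False}
  {o: True, l: True, c: True}
  {o: True, c: True, l: False}
  {l: True, c: True, o: False}


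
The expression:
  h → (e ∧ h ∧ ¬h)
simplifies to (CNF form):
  ¬h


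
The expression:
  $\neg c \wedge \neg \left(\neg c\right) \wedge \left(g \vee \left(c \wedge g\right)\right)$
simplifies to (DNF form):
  $\text{False}$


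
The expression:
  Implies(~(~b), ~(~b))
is always true.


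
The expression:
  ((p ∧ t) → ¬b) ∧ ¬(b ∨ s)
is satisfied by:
  {b: False, s: False}


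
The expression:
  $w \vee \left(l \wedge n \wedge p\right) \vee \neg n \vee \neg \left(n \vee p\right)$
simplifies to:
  $w \vee \left(l \wedge p\right) \vee \neg n$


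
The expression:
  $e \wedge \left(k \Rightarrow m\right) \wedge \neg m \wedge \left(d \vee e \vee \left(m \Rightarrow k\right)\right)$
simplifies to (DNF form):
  $e \wedge \neg k \wedge \neg m$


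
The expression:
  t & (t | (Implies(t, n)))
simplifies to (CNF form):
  t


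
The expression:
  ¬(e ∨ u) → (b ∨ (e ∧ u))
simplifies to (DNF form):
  b ∨ e ∨ u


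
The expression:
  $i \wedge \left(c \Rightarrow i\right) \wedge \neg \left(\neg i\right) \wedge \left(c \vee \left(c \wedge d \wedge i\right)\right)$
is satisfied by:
  {c: True, i: True}


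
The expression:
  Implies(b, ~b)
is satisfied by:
  {b: False}


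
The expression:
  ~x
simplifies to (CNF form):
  ~x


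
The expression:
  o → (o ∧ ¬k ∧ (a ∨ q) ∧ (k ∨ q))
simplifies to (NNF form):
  (q ∧ ¬k) ∨ ¬o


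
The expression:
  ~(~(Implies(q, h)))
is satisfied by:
  {h: True, q: False}
  {q: False, h: False}
  {q: True, h: True}


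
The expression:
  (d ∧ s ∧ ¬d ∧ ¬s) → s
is always true.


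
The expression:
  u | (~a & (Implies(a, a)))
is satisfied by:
  {u: True, a: False}
  {a: False, u: False}
  {a: True, u: True}


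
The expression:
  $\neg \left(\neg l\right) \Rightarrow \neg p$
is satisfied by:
  {l: False, p: False}
  {p: True, l: False}
  {l: True, p: False}


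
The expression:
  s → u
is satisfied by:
  {u: True, s: False}
  {s: False, u: False}
  {s: True, u: True}


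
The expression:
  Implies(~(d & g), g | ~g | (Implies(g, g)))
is always true.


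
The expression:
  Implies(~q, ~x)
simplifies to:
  q | ~x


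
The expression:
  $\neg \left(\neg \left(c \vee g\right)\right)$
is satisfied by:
  {c: True, g: True}
  {c: True, g: False}
  {g: True, c: False}


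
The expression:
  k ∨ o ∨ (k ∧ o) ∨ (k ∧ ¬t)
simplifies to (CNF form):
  k ∨ o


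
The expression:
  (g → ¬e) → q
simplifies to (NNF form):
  q ∨ (e ∧ g)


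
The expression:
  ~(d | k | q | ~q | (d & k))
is never true.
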